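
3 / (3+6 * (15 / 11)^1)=11 / 41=0.27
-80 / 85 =-16 / 17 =-0.94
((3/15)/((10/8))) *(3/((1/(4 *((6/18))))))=16/25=0.64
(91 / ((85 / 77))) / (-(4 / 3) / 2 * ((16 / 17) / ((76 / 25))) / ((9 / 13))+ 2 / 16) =-28756728 / 60395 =-476.14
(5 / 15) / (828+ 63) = 1 / 2673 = 0.00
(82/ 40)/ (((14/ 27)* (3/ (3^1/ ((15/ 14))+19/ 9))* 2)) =9061/ 2800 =3.24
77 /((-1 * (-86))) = 0.90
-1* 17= -17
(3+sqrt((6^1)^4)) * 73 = 2847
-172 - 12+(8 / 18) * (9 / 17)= -3124 / 17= -183.76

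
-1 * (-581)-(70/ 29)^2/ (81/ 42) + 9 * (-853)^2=148709482234/ 22707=6549058.98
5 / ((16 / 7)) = 2.19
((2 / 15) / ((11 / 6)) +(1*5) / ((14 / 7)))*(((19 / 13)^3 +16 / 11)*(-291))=-9108324153 / 2658370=-3426.28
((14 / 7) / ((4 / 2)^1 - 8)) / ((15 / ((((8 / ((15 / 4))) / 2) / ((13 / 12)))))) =-64 / 2925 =-0.02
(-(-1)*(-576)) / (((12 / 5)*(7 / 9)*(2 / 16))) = -17280 / 7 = -2468.57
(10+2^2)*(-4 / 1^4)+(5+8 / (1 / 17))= 85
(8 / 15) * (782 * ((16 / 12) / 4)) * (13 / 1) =81328 / 45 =1807.29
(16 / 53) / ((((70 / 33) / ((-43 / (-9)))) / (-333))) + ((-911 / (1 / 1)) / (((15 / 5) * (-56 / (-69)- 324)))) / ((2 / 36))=-866691453 / 4136650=-209.52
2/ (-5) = -2/ 5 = -0.40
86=86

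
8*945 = 7560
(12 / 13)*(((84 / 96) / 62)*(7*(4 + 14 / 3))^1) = 49 / 62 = 0.79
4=4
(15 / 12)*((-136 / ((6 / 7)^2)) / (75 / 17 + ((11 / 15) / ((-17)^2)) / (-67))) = -57604925 / 1098312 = -52.45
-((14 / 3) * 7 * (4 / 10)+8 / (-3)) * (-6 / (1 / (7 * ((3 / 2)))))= 3276 / 5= 655.20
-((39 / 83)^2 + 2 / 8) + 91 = 2494623 / 27556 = 90.53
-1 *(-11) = 11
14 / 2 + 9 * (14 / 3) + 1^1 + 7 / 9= 457 / 9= 50.78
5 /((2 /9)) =45 /2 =22.50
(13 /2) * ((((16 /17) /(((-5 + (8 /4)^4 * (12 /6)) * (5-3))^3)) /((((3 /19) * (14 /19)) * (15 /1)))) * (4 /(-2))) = -4693 /105402465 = -0.00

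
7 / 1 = 7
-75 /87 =-0.86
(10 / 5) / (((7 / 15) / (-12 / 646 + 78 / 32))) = 187515 / 18088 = 10.37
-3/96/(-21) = 1/672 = 0.00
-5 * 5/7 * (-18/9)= 50/7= 7.14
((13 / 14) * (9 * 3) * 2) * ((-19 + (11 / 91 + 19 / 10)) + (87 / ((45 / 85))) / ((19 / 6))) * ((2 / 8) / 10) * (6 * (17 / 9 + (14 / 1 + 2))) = 124964037 / 26600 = 4697.90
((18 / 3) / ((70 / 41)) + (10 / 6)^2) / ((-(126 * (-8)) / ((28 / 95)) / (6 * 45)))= 991 / 1995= 0.50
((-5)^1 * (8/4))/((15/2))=-1.33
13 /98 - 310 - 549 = -84169 /98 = -858.87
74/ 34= 37/ 17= 2.18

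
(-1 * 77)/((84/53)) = -583/12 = -48.58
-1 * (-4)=4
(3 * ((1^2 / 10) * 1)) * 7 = 21 / 10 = 2.10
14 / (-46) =-0.30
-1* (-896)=896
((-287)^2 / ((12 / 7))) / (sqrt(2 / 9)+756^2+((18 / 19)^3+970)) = 23294606886106751013 / 277559109789096772004- 27125855204623*sqrt(2) / 555118219578193544008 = 0.08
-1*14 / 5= -14 / 5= -2.80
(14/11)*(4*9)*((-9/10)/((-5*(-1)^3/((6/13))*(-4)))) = 3402/3575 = 0.95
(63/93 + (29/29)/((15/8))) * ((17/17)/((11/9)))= 1689/1705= 0.99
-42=-42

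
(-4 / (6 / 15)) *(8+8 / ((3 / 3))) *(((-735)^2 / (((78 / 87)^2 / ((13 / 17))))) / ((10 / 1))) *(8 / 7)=-2076933600 / 221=-9397889.59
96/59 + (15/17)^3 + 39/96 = 25233007/9275744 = 2.72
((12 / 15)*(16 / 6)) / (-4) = -8 / 15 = -0.53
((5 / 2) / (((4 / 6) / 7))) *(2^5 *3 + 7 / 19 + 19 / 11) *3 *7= 22603455 / 418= 54075.25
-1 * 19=-19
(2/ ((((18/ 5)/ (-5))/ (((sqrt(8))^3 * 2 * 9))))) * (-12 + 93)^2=-5248800 * sqrt(2)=-7422924.15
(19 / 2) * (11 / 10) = 209 / 20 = 10.45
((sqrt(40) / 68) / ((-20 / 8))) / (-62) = sqrt(10) / 5270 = 0.00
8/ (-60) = -2/ 15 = -0.13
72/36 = 2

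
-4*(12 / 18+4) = -56 / 3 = -18.67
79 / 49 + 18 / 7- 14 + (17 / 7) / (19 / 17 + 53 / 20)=-9.17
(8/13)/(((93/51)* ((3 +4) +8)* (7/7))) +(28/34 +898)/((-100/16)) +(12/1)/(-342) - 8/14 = -144.40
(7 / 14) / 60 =1 / 120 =0.01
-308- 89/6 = -1937/6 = -322.83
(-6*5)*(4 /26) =-60 /13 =-4.62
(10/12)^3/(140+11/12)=0.00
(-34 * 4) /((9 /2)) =-272 /9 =-30.22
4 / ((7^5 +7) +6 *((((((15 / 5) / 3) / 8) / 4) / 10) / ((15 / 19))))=3200 / 13451219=0.00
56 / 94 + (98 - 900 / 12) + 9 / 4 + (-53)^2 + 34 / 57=30384599 / 10716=2835.44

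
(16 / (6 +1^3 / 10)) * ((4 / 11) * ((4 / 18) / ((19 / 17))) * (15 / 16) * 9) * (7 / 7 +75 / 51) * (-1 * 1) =-50400 / 12749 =-3.95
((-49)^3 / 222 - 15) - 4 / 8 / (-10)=-1209679 / 2220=-544.90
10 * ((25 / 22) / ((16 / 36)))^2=253125 / 3872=65.37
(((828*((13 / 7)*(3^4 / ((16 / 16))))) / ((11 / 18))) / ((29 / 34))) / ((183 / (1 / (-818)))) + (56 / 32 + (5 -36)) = -6873929361 / 222844468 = -30.85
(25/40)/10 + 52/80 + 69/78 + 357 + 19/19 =373981/1040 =359.60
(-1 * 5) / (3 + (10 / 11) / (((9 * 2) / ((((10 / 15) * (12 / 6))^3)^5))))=-7102708965 / 9630334499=-0.74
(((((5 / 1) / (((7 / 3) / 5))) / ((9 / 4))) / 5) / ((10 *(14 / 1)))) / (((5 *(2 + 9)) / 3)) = 1 / 2695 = 0.00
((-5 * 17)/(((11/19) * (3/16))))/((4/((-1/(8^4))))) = 1615/33792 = 0.05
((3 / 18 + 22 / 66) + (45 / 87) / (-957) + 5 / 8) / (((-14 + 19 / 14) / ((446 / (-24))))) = 129904859 / 78596496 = 1.65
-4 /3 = -1.33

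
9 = 9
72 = 72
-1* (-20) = 20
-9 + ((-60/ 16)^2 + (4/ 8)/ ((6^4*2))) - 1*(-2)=36613/ 5184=7.06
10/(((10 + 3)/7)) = 70/13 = 5.38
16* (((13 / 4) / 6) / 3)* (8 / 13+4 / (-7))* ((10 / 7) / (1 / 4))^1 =320 / 441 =0.73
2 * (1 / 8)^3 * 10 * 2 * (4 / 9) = 5 / 144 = 0.03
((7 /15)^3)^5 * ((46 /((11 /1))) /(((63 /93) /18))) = 1934292203765348 /1605610931396484375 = 0.00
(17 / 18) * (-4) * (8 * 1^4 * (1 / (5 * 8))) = -0.76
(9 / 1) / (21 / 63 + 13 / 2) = 54 / 41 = 1.32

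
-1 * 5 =-5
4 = 4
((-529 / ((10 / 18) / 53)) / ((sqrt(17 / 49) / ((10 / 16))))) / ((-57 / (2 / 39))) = 196259 * sqrt(17) / 16796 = 48.18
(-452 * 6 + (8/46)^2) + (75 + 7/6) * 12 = -951126/529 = -1797.97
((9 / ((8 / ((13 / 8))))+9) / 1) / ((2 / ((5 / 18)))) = 385 / 256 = 1.50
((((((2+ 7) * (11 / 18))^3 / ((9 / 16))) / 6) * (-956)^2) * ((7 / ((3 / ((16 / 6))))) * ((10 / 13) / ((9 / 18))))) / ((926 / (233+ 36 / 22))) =159836950972160 / 1462617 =109281480.37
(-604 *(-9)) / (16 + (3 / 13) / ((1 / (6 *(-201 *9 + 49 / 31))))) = -42129 / 19271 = -2.19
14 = 14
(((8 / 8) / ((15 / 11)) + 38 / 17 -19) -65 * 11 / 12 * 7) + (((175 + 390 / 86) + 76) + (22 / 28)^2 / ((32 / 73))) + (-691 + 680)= -4290749401 / 22924160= -187.17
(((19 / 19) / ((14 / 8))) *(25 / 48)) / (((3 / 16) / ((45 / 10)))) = 50 / 7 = 7.14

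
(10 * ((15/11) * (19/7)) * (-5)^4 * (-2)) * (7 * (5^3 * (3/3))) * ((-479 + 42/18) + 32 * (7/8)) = 199796875000/11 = 18163352272.73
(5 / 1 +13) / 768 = 3 / 128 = 0.02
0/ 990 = 0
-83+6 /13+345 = 3412 /13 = 262.46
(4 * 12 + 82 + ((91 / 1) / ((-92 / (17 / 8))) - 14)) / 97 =83829 / 71392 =1.17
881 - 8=873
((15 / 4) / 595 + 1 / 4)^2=3721 / 56644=0.07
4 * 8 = 32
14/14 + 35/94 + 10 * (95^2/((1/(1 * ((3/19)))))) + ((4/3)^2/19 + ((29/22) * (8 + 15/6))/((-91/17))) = 65504439295/4597164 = 14248.88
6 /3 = 2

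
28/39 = 0.72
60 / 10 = 6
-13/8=-1.62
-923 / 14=-65.93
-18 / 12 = -3 / 2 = -1.50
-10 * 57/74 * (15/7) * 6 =-25650/259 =-99.03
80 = 80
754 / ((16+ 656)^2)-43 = -9708679 / 225792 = -43.00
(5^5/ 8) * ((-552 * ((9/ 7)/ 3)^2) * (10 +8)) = -34931250/ 49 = -712882.65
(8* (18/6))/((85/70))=336/17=19.76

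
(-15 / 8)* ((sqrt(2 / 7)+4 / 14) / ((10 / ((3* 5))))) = -45* sqrt(14) / 112 - 45 / 56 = -2.31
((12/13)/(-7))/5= -12/455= -0.03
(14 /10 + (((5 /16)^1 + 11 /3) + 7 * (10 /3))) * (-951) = -2184447 /80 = -27305.59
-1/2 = -0.50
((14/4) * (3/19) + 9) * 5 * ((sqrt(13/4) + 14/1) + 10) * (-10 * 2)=-435600/19 - 9075 * sqrt(13)/19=-24648.44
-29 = -29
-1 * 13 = -13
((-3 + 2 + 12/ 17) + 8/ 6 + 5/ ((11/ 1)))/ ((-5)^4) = 838/ 350625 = 0.00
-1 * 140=-140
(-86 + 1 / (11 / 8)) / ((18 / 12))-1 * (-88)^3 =22486700 / 33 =681415.15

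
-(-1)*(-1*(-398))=398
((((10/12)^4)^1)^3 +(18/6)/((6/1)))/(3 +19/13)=17322913309/126253375488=0.14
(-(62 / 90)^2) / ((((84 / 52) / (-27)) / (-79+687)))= 7595744 / 1575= 4822.69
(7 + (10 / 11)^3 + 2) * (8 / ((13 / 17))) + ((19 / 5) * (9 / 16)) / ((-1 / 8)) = 14692627 / 173030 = 84.91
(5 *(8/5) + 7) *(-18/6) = -45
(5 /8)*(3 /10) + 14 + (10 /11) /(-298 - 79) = 941209 /66352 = 14.19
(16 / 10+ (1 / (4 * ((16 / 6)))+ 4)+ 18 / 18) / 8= 0.84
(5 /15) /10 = 1 /30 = 0.03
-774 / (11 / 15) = -1055.45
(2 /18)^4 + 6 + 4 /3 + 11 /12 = 216517 /26244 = 8.25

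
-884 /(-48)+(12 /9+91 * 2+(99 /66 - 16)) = 749 /4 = 187.25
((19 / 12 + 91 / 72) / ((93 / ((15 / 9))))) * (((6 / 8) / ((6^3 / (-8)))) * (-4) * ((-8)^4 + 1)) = 23.23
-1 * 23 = -23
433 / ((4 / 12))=1299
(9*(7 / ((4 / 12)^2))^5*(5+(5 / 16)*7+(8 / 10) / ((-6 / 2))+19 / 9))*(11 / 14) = 10141709032917 / 160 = 63385681455.73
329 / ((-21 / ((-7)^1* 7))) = 2303 / 3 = 767.67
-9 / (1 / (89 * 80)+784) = -0.01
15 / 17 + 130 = 2225 / 17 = 130.88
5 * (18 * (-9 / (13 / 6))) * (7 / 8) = -8505 / 26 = -327.12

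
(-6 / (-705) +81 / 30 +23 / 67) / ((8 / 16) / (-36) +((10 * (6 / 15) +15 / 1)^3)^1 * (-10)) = -3459636 / 77756383345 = -0.00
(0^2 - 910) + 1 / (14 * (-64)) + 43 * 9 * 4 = 571647 / 896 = 638.00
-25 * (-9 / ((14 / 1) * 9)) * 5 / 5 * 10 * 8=142.86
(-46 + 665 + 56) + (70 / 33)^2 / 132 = 24258700 / 35937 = 675.03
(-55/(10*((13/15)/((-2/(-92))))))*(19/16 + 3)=-11055/19136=-0.58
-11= -11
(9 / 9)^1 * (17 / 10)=17 / 10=1.70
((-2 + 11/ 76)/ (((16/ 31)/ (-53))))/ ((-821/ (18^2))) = -18764703/ 249584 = -75.18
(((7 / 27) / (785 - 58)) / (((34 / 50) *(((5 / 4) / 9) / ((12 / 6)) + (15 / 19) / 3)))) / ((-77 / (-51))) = 760 / 727727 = 0.00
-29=-29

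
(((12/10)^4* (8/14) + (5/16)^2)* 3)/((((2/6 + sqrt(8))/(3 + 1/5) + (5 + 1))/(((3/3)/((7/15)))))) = 11363985369/8236802000-116354799* sqrt(2)/823680200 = 1.18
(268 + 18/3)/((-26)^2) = 137/338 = 0.41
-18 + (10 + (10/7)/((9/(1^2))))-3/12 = -2039/252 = -8.09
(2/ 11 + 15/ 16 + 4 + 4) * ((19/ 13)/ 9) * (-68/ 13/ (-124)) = 172805/ 2766192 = 0.06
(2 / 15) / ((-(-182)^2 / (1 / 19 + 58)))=-1103 / 4720170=-0.00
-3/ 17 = -0.18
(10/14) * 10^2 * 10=5000/7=714.29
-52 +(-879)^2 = 772589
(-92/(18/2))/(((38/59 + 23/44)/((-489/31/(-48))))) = -2433101/845091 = -2.88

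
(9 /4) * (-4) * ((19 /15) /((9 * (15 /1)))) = -0.08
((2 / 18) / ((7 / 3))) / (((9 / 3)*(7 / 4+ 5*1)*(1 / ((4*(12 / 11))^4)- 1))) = -262144 / 111169275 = -0.00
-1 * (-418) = 418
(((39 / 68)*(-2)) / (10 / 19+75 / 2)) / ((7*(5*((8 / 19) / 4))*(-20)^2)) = -14079 / 687820000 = -0.00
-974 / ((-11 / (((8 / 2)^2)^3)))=362682.18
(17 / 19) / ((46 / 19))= 17 / 46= 0.37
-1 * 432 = -432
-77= -77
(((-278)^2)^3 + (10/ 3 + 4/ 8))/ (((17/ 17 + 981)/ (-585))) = -540075700057500165/ 1964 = -274987627320519.43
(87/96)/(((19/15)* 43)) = 435/26144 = 0.02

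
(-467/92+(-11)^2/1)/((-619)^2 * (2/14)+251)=24885/11804152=0.00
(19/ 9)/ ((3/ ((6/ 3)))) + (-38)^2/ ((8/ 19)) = 185269/ 54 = 3430.91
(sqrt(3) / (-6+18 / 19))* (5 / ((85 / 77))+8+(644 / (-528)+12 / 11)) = -528713* sqrt(3) / 215424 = -4.25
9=9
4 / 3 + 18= 58 / 3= 19.33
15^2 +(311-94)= 442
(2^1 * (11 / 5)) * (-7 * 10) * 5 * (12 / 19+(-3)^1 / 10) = -9702 / 19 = -510.63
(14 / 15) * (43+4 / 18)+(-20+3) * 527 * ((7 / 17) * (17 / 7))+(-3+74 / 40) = -4816697 / 540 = -8919.81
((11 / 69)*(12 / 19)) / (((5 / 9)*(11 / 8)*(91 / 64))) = 18432 / 198835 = 0.09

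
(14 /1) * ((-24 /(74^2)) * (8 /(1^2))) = -672 /1369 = -0.49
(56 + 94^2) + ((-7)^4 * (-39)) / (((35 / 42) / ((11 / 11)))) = -517374 / 5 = -103474.80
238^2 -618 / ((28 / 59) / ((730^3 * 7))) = -3546084406856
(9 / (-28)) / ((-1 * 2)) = 9 / 56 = 0.16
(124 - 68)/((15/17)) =952/15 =63.47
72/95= 0.76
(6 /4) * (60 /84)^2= 75 /98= 0.77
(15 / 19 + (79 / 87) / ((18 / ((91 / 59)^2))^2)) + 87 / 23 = 684812628770867 / 149263543106316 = 4.59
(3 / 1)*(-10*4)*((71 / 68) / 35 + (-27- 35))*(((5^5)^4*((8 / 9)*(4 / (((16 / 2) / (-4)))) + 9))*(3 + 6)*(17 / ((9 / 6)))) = 522438321794782366071.43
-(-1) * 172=172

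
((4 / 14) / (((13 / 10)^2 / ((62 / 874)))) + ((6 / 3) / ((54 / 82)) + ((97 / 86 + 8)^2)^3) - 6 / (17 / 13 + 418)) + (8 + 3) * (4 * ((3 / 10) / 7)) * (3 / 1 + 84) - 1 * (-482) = 1291612036617770992886868163 / 2230579717351733442240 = 579047.69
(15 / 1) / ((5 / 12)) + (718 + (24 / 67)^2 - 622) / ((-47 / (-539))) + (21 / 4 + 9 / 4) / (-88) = 1138.32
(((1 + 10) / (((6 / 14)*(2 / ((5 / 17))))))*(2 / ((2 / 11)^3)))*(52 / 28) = 951665 / 408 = 2332.51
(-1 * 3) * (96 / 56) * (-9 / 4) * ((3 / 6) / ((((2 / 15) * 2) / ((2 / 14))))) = 1215 / 392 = 3.10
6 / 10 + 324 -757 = -2162 / 5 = -432.40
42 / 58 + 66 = 1935 / 29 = 66.72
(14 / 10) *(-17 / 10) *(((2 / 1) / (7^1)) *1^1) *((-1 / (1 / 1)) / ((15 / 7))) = 119 / 375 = 0.32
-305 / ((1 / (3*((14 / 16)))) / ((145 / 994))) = -132675 / 1136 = -116.79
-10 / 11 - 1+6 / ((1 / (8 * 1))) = 507 / 11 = 46.09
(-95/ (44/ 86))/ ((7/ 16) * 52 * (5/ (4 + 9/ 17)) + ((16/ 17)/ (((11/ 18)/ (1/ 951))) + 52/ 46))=-1012646990/ 143135283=-7.07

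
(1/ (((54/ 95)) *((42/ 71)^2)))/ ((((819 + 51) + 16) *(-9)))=-478895/ 759571344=-0.00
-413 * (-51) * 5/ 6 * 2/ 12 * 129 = 1509515/ 4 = 377378.75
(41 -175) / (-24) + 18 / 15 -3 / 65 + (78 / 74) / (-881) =34253363 / 5085132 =6.74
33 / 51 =11 / 17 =0.65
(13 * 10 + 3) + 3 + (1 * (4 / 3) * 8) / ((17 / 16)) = 7448 / 51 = 146.04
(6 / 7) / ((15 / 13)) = 26 / 35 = 0.74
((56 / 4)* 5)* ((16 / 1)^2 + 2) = 18060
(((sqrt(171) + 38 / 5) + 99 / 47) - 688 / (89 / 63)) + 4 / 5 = -9966099 / 20915 + 3*sqrt(19) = -463.43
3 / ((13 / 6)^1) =1.38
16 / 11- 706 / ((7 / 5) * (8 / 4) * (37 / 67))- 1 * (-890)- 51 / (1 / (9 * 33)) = -41914854 / 2849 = -14712.13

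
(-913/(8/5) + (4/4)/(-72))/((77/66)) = -20543/42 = -489.12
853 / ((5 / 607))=517771 / 5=103554.20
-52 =-52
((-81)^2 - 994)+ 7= 5574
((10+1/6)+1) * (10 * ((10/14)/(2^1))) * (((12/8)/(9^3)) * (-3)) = -0.25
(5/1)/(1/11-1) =-11/2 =-5.50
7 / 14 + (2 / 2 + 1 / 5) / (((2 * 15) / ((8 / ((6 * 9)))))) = 683 / 1350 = 0.51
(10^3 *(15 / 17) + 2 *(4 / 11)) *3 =495408 / 187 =2649.24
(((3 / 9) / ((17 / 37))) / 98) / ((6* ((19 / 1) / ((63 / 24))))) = 37 / 217056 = 0.00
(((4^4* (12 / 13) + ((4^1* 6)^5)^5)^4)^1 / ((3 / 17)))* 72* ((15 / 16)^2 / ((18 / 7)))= 4181439631898043877331032009702083796437513980505770731876315493791095277682215585813949247061037010784795252613041528584371340988499350467379200 / 28561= 146403824512378553878751900000000000000000000000000000000000000000000000000000000000000000000000000000000000000000000000000000000000000000000.00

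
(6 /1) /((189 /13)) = 26 /63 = 0.41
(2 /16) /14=1 /112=0.01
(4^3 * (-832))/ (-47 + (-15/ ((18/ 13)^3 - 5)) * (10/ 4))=548773888/ 319607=1717.03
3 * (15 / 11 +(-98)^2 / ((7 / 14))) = 633909 / 11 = 57628.09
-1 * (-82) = 82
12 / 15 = 4 / 5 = 0.80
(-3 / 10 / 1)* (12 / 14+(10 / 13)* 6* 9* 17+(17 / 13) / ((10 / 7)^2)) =-19318893 / 91000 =-212.30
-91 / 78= -1.17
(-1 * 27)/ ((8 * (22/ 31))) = -837/ 176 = -4.76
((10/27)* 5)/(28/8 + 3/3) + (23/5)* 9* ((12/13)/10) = 334306/78975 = 4.23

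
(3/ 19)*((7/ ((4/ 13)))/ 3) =91/ 76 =1.20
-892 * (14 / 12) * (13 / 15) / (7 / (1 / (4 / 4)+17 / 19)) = -23192 / 95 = -244.13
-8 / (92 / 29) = -58 / 23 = -2.52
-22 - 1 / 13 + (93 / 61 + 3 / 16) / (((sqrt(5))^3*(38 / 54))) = -287 / 13 + 45117*sqrt(5) / 463600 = -21.86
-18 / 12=-3 / 2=-1.50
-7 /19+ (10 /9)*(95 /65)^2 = 57943 /28899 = 2.01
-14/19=-0.74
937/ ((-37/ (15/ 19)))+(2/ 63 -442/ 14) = -2282326/ 44289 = -51.53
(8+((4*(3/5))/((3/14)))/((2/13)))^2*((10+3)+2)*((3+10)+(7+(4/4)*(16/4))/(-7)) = 7834368/7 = 1119195.43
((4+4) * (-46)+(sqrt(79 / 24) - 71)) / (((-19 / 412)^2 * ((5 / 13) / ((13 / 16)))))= -787092319 / 1805+1792921 * sqrt(474) / 21660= -434260.07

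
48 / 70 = 24 / 35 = 0.69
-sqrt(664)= -2 * sqrt(166)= -25.77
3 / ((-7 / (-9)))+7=76 / 7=10.86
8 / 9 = 0.89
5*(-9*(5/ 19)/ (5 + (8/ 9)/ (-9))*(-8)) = 145800/ 7543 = 19.33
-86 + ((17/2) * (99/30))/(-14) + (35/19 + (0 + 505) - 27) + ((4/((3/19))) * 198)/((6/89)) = 397913861/5320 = 74795.84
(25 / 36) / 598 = 25 / 21528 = 0.00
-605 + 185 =-420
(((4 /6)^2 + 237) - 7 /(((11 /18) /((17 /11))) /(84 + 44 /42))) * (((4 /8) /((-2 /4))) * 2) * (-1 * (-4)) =11047768 /1089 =10144.87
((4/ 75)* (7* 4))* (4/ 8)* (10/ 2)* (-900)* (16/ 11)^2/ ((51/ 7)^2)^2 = -688414720/ 272863107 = -2.52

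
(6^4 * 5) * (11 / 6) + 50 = 11930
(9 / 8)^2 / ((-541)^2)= 81 / 18731584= 0.00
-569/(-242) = 569/242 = 2.35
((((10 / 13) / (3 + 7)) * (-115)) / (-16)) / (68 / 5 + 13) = 575 / 27664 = 0.02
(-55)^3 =-166375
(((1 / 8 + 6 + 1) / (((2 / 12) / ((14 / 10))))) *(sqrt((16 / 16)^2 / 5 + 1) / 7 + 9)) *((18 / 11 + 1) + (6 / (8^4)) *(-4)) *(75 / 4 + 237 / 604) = 2929076613 *sqrt(30) / 34017280 + 184531826619 / 6803456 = 27594.87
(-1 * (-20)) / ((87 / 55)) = 1100 / 87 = 12.64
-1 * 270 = -270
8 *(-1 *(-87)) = 696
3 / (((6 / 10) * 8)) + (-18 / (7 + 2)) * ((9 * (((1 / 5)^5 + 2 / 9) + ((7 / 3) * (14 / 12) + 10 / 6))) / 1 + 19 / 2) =-2534519 / 25000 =-101.38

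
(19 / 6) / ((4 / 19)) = 361 / 24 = 15.04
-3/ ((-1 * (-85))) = -3/ 85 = -0.04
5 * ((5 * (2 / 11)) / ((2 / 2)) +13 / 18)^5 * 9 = 17578532489215 / 33812979552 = 519.88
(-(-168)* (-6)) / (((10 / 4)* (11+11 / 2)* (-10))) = 672 / 275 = 2.44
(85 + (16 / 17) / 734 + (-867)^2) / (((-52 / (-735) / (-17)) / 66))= -56881831472235 / 4771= -11922412800.72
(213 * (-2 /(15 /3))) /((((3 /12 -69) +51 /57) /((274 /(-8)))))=-43.00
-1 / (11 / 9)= -9 / 11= -0.82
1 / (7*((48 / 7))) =1 / 48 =0.02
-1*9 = -9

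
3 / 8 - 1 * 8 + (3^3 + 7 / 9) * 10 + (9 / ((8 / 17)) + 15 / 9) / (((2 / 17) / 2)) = 11225 / 18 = 623.61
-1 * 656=-656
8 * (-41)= -328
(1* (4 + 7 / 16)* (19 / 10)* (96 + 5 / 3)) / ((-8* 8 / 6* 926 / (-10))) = 395257 / 474112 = 0.83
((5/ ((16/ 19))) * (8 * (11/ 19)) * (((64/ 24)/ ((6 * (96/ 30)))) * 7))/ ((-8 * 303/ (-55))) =105875/ 174528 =0.61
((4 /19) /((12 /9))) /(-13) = -3 /247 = -0.01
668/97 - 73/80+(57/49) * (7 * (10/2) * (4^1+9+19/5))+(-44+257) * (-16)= -21091881/7760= -2718.03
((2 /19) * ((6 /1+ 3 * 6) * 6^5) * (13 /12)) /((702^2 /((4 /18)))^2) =32 /7394647221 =0.00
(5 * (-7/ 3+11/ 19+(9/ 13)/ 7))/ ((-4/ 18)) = 128805/ 3458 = 37.25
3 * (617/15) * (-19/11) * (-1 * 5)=1065.73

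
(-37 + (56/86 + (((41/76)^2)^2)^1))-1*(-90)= 77088047755/1434573568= 53.74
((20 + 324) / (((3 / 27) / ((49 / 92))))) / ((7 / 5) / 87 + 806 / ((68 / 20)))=280462770 / 40322887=6.96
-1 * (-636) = 636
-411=-411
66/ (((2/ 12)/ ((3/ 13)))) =1188/ 13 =91.38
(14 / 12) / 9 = 7 / 54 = 0.13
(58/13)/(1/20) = 1160/13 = 89.23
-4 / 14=-2 / 7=-0.29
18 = 18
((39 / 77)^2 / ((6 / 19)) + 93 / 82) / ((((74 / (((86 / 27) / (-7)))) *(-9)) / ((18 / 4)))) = 753575 / 125920102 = 0.01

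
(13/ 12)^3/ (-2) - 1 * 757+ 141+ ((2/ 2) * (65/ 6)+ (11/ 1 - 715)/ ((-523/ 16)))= -1056052135/ 1807488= -584.27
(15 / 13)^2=225 / 169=1.33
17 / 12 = 1.42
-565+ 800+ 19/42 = 9889/42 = 235.45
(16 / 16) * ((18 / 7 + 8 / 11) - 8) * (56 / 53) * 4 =-11584 / 583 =-19.87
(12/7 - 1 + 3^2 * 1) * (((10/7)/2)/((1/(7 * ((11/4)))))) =935/7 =133.57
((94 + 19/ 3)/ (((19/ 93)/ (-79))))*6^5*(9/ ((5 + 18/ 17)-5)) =-48722600304/ 19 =-2564347384.42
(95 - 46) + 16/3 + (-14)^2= 751/3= 250.33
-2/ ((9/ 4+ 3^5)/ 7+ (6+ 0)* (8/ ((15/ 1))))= -280/ 5353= -0.05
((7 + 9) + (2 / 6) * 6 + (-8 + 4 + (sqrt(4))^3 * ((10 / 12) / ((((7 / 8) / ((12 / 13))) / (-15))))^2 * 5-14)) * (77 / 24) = 26400000 / 1183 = 22316.15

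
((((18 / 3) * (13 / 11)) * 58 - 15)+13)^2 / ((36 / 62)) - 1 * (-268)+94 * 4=314855378 / 1089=289123.40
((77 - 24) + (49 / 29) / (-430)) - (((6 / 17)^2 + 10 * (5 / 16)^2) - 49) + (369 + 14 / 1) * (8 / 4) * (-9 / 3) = -506751560079 / 230645120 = -2197.11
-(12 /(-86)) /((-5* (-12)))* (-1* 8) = -4 /215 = -0.02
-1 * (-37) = 37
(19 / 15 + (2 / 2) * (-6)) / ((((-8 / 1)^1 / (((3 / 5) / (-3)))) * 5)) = -71 / 3000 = -0.02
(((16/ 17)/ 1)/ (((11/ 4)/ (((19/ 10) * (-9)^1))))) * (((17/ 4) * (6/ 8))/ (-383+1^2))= 513/ 10505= 0.05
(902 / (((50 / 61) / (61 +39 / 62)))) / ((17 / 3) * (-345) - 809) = -105119531 / 4284200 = -24.54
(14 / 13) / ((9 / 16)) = 224 / 117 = 1.91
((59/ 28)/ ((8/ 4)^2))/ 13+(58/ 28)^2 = 44145/ 10192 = 4.33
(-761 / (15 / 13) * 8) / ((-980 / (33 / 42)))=108823 / 25725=4.23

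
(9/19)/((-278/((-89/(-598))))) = -801/3158636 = -0.00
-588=-588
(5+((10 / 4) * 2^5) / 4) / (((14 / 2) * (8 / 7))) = 25 / 8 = 3.12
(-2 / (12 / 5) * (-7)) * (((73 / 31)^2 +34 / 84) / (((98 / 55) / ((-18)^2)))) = 594383625 / 94178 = 6311.28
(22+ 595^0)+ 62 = 85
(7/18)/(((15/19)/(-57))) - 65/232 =-296057/10440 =-28.36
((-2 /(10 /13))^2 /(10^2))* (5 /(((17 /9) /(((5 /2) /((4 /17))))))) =1521 /800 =1.90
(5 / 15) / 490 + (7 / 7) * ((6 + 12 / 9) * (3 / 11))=2941 / 1470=2.00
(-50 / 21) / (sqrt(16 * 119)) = -25 * sqrt(119) / 4998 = -0.05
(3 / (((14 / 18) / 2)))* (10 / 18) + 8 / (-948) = 7096 / 1659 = 4.28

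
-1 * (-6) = 6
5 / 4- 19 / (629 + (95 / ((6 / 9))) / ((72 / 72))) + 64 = 402571 / 6172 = 65.23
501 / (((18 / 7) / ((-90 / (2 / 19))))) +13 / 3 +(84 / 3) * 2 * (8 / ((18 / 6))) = -998573 / 6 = -166428.83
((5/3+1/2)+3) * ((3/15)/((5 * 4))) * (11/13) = 341/7800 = 0.04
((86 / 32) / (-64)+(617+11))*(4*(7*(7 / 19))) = 31508421 / 4864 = 6477.88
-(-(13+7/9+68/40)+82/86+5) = 36859/3870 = 9.52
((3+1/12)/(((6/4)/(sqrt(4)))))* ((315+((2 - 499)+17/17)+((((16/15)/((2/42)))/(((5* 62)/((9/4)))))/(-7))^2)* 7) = -28156615459/5405625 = -5208.76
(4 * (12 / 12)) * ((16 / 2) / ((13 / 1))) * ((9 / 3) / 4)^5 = 243 / 416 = 0.58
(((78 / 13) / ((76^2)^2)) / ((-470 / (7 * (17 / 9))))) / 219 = -119 / 5150953163520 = -0.00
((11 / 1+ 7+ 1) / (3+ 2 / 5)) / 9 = 95 / 153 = 0.62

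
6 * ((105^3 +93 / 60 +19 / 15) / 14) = 69457669 / 140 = 496126.21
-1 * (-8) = 8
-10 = -10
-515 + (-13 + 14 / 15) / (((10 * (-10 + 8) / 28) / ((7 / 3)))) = -107006 / 225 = -475.58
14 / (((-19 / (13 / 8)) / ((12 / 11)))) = -273 / 209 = -1.31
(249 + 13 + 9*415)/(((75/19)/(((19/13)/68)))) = 1442917/66300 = 21.76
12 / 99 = 4 / 33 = 0.12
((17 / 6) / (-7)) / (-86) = 0.00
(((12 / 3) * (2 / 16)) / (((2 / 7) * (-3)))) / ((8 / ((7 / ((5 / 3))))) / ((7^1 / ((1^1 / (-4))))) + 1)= -343 / 548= -0.63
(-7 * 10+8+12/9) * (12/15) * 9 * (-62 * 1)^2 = -8395296/5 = -1679059.20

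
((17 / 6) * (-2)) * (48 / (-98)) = 136 / 49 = 2.78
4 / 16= 1 / 4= 0.25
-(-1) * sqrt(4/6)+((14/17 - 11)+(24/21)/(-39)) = -47365/4641+sqrt(6)/3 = -9.39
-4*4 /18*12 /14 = -16 /21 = -0.76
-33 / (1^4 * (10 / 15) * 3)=-33 / 2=-16.50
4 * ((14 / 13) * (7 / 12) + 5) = 22.51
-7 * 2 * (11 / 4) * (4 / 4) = -77 / 2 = -38.50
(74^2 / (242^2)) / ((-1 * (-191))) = 1369 / 2796431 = 0.00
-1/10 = -0.10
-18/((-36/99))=99/2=49.50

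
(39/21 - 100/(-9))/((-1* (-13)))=817/819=1.00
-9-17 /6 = -71 /6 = -11.83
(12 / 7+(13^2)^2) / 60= 199939 / 420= 476.05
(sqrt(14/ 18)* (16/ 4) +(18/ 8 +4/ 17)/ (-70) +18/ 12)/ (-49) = -0.10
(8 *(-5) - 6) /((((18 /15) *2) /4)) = -230 /3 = -76.67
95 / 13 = 7.31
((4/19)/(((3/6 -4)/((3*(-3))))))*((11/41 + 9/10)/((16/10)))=4311/10906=0.40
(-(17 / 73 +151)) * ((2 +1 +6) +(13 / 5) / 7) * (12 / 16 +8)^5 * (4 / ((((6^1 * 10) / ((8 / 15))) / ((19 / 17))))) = -10754679250 / 3723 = -2888713.20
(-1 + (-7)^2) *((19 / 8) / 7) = 114 / 7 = 16.29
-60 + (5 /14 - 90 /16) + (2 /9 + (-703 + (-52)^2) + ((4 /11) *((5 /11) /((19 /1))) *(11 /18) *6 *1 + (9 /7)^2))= 1428722231 /737352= 1937.64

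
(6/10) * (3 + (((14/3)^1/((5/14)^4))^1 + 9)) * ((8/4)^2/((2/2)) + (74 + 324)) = 225250248/3125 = 72080.08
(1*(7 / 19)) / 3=7 / 57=0.12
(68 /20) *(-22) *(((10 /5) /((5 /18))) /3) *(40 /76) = -8976 /95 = -94.48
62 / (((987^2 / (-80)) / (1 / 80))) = -0.00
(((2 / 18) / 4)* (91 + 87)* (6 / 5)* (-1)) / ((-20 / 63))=1869 / 100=18.69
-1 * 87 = -87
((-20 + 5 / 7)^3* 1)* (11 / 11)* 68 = -167305500 / 343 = -487771.14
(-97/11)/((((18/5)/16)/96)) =-124160/33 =-3762.42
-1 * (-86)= 86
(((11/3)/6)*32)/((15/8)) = 1408/135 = 10.43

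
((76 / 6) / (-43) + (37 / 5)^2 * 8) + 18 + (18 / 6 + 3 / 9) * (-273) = -1464842 / 3225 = -454.21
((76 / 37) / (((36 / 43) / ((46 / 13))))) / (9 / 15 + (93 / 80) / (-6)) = 21.37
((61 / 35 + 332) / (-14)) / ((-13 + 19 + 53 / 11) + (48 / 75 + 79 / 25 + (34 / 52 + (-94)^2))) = -1670383 / 620208631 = -0.00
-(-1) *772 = 772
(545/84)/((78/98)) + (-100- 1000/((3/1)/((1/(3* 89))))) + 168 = 1039957/13884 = 74.90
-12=-12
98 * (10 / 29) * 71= 69580 / 29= 2399.31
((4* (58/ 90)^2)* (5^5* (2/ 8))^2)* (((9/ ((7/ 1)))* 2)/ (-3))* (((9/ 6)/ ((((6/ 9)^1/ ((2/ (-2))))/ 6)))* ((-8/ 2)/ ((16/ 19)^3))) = -2253288671875/ 28672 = -78588472.09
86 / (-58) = -43 / 29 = -1.48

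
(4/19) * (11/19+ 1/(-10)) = 0.10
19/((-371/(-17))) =323/371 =0.87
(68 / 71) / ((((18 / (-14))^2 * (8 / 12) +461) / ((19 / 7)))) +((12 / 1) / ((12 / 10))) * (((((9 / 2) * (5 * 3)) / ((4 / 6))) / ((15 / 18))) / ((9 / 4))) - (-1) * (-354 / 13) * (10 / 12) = 10811583997 / 20899489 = 517.31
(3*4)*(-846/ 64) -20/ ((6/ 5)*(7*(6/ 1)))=-80147/ 504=-159.02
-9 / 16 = -0.56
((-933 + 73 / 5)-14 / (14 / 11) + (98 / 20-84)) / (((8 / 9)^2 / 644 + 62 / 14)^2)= -343026512577 / 6674514722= -51.39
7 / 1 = 7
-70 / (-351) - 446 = -156476 / 351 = -445.80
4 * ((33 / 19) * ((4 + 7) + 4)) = 104.21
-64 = -64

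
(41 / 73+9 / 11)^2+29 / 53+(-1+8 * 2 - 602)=-19976887146 / 34174877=-584.55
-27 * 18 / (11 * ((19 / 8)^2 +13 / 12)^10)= -33086326895807437643710464 / 141466988273349665206543917251411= -0.00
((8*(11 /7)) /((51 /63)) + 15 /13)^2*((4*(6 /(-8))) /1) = -40781907 /48841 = -834.99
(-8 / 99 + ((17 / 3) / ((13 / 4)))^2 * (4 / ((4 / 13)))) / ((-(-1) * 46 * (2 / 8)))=11280 / 3289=3.43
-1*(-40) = 40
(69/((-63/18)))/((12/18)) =-207/7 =-29.57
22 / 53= 0.42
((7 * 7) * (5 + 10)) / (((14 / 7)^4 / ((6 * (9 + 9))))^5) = 10546446645 / 1024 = 10299264.30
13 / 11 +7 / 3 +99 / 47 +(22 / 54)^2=2181274 / 376893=5.79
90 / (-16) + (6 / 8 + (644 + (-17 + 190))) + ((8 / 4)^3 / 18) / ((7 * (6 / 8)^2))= 3684311 / 4536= 812.24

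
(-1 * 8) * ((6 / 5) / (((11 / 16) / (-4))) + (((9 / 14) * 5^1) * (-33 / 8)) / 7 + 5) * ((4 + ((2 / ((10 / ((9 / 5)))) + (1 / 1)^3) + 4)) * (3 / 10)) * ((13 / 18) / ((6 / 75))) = 84735417 / 107800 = 786.04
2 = 2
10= 10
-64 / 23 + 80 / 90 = -392 / 207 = -1.89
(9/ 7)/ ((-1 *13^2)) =-9/ 1183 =-0.01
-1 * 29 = -29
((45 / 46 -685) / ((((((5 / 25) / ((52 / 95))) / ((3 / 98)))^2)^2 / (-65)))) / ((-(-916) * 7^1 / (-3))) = -4055577745050 / 3956963482114307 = -0.00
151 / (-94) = -151 / 94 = -1.61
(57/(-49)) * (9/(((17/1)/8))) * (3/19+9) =-37584/833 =-45.12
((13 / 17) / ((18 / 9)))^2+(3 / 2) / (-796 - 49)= 141071 / 976820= 0.14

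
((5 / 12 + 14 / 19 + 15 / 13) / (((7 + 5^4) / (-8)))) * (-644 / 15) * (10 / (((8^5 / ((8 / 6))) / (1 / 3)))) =1101079 / 6473945088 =0.00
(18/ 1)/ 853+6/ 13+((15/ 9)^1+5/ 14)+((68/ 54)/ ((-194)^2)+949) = 18763308019891/ 19719579789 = 951.51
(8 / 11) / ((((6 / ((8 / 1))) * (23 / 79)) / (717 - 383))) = 844352 / 759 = 1112.45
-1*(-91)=91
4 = 4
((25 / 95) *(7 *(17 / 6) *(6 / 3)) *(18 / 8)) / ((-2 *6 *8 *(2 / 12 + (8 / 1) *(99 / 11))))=-0.00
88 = 88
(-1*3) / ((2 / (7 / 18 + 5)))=-97 / 12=-8.08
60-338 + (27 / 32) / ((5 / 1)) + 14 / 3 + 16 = -123439 / 480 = -257.16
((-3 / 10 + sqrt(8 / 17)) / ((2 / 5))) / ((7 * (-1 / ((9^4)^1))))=19683 / 28 - 32805 * sqrt(34) / 119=-904.47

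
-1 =-1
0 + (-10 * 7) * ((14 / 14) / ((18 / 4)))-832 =-7628 / 9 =-847.56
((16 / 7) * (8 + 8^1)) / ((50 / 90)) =2304 / 35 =65.83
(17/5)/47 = 17/235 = 0.07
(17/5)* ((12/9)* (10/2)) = 68/3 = 22.67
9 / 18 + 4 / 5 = 13 / 10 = 1.30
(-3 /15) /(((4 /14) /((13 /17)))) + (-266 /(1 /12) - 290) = -592031 /170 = -3482.54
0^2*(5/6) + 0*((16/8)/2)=0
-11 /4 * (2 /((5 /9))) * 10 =-99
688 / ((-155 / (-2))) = 8.88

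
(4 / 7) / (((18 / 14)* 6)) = 2 / 27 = 0.07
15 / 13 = 1.15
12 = 12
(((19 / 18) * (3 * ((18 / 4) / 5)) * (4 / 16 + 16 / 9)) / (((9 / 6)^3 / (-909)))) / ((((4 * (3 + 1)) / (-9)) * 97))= 140087 / 15520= 9.03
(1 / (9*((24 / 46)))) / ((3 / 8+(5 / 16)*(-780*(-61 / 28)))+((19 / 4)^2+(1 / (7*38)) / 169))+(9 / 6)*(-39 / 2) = -157334526973 / 5379028884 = -29.25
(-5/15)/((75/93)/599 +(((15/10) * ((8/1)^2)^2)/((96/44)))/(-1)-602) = 18569/190406451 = 0.00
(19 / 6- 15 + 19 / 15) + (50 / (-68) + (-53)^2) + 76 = 732793 / 255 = 2873.70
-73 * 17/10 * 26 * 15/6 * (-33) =532389/2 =266194.50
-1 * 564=-564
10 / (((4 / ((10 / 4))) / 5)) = 125 / 4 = 31.25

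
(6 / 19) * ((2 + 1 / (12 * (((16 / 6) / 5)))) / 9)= 23 / 304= 0.08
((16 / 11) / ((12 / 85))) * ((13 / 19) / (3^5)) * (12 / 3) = 17680 / 152361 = 0.12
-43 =-43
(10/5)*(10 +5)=30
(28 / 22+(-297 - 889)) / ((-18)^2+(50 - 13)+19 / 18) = -3.27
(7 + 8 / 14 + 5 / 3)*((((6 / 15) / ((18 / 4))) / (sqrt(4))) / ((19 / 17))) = 6596 / 17955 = 0.37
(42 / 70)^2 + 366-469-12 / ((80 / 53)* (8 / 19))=-97217 / 800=-121.52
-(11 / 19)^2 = -121 / 361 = -0.34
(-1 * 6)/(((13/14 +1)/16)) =-448/9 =-49.78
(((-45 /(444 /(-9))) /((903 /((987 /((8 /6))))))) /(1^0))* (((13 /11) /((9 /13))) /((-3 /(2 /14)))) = -119145 /1960112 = -0.06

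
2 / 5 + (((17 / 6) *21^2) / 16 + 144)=35599 / 160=222.49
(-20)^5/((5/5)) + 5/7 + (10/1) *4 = -22399715/7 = -3199959.29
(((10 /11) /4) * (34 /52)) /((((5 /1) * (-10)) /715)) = -17 /8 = -2.12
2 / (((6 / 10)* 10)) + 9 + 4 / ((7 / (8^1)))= 292 / 21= 13.90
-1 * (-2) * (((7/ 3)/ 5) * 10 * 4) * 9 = 336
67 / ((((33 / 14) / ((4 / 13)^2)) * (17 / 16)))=240128 / 94809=2.53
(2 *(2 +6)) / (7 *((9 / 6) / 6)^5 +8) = 16384 / 8199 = 2.00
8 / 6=4 / 3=1.33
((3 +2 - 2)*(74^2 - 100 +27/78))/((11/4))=838710/143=5865.10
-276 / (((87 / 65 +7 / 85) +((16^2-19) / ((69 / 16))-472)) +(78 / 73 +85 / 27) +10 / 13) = 2765131668 / 4114002887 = 0.67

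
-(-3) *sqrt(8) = 6 *sqrt(2) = 8.49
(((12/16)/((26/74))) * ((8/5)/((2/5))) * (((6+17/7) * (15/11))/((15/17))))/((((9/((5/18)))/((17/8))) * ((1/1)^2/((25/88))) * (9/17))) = 1340634875/342486144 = 3.91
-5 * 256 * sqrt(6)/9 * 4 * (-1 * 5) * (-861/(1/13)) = -95513600 * sqrt(6)/3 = -77986527.83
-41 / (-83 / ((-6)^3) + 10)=-8856 / 2243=-3.95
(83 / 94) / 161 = 83 / 15134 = 0.01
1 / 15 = 0.07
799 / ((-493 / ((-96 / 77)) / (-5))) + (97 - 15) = 160546 / 2233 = 71.90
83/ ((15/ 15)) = 83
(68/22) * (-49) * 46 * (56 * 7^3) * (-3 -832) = 1229140280480/11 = 111740025498.18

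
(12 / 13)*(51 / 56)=153 / 182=0.84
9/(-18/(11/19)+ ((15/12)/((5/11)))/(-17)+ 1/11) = -612/2119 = -0.29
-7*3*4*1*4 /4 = -84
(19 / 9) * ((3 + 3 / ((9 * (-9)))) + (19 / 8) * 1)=11.27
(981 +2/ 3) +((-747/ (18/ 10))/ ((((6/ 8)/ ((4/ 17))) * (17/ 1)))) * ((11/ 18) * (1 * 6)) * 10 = 1822915/ 2601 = 700.85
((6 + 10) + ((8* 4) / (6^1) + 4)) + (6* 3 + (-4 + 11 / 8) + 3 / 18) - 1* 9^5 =-59008.12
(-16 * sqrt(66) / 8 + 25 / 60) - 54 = -643 / 12 - 2 * sqrt(66) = -69.83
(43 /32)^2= 1849 /1024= 1.81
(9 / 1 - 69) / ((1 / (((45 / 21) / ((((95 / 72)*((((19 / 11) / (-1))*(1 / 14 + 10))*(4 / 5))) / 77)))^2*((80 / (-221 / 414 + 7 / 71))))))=298139193918720000 / 334803380507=890490.39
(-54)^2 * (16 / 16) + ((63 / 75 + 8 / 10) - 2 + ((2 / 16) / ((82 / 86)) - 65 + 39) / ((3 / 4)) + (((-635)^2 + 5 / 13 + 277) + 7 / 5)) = 32490475373 / 79950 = 406384.93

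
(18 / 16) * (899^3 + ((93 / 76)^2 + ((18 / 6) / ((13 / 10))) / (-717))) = 117351872400555459 / 143568256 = 817394288.06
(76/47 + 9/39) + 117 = 72616/611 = 118.85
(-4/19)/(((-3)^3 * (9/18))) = 8/513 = 0.02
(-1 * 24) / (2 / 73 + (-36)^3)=876 / 1702943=0.00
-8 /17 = -0.47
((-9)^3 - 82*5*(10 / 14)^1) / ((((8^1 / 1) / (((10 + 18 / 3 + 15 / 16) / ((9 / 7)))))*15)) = -1938463 / 17280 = -112.18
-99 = -99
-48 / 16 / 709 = -3 / 709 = -0.00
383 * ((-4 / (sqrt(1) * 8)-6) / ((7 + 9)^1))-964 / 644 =-809331 / 5152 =-157.09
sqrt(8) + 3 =2 * sqrt(2) + 3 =5.83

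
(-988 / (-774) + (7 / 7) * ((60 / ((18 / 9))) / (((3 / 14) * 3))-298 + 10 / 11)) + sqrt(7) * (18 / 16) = -1060622 / 4257 + 9 * sqrt(7) / 8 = -246.17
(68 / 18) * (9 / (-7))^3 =-2754 / 343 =-8.03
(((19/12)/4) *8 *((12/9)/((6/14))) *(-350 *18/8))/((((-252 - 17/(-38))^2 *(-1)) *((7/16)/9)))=230462400/91374481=2.52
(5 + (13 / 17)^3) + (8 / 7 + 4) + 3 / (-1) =261029 / 34391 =7.59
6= 6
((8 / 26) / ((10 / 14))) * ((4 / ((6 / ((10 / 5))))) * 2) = 224 / 195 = 1.15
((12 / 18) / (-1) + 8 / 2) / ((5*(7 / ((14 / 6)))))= 2 / 9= 0.22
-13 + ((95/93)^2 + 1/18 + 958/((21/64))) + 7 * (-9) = 38272837/13454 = 2844.72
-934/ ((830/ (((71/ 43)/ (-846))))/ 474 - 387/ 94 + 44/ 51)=25114835964/ 24212304269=1.04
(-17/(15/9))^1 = -51/5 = -10.20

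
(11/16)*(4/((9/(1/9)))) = 11/324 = 0.03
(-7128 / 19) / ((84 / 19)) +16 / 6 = -1726 / 21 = -82.19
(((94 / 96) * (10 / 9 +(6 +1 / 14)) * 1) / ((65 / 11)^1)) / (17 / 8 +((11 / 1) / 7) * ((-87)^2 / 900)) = 2339425 / 30153708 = 0.08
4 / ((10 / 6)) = 12 / 5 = 2.40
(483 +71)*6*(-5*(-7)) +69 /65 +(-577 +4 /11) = 82771564 /715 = 115764.43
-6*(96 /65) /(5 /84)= -48384 /325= -148.87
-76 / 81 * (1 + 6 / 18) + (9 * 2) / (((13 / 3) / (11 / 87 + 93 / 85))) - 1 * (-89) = 722775259 / 7786935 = 92.82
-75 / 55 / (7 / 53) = -795 / 77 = -10.32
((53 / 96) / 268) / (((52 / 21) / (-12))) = -0.01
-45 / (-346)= 45 / 346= 0.13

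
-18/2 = -9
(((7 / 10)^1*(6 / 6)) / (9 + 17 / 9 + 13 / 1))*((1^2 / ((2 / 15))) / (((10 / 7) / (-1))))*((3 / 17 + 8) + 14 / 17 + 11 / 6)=-5733 / 3440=-1.67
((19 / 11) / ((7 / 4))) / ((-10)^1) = -38 / 385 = -0.10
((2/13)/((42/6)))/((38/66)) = 66/1729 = 0.04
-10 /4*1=-2.50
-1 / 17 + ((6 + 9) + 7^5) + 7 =286092 / 17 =16828.94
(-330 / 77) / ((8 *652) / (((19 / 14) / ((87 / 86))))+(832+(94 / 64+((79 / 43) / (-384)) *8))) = -2352960 / 2592210901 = -0.00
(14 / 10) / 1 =7 / 5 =1.40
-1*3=-3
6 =6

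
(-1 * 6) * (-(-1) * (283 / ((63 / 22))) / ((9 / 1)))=-12452 / 189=-65.88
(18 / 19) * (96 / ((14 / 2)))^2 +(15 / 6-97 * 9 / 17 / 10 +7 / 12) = 167257177 / 949620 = 176.13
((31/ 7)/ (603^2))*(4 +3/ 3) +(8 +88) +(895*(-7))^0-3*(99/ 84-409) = 13443716177/ 10181052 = 1320.46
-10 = -10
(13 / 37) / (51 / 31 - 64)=-403 / 71521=-0.01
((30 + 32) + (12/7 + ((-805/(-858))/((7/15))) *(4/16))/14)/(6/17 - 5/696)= 10306702863/57331274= 179.77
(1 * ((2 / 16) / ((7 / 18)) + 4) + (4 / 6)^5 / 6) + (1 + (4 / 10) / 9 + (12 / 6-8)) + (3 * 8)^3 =1410814961 / 102060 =13823.39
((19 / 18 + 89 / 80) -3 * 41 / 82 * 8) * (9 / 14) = -7079 / 1120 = -6.32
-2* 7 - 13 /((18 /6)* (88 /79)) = -4723 /264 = -17.89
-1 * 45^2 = -2025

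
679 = 679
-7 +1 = -6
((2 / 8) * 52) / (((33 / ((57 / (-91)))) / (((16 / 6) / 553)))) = -152 / 127743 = -0.00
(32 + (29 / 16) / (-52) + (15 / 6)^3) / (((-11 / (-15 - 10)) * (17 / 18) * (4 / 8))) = 8908875 / 38896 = 229.04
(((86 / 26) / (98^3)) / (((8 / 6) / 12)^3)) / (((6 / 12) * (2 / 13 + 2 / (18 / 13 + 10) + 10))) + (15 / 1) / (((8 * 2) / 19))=333196540917 / 18705249808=17.81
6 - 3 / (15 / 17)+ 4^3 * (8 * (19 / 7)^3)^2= 963501172317 / 588245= 1637924.97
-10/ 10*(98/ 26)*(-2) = 98/ 13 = 7.54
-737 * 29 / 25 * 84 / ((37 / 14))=-25134648 / 925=-27172.59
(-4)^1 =-4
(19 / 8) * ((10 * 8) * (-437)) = -83030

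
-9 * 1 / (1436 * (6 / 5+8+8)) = -45 / 123496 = -0.00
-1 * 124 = -124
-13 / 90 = -0.14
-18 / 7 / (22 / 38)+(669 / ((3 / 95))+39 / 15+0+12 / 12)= 8155901 / 385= 21184.16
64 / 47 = 1.36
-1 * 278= -278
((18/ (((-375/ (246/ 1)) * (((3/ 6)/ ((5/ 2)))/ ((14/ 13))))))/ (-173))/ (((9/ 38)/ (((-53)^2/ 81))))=245079632/ 4554225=53.81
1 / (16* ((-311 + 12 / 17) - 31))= -0.00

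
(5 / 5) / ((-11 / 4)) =-0.36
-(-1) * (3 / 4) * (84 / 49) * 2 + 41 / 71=1565 / 497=3.15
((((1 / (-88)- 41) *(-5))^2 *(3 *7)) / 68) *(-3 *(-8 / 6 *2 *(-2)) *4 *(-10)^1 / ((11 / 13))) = 444474064125 / 45254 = 9821763.03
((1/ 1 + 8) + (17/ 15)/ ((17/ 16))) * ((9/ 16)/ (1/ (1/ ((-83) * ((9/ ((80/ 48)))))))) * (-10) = 755/ 5976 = 0.13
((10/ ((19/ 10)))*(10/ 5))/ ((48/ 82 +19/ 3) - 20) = -24600/ 30571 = -0.80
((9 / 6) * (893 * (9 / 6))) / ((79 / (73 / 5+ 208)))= 8945181 / 1580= 5661.51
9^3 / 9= 81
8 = 8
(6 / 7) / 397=6 / 2779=0.00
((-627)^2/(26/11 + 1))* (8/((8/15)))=64866285/37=1753142.84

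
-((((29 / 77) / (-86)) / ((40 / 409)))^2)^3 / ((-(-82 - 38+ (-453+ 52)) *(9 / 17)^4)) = -0.00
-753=-753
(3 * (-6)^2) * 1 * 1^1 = 108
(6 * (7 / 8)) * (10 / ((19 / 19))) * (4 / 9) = 70 / 3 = 23.33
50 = 50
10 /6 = 5 /3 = 1.67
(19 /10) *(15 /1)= 28.50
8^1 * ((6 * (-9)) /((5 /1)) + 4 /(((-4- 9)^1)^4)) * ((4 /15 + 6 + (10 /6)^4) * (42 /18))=-489098269072 /173508075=-2818.88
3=3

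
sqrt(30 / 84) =sqrt(70) / 14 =0.60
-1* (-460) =460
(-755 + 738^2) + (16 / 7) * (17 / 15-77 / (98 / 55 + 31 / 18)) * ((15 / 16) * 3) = 13204003156 / 24283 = 543755.02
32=32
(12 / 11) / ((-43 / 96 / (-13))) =14976 / 473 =31.66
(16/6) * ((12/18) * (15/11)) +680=22520/33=682.42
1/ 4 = 0.25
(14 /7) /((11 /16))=32 /11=2.91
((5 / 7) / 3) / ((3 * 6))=5 / 378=0.01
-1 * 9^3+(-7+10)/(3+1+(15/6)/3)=-21123/29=-728.38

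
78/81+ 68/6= 332/27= 12.30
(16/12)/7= 0.19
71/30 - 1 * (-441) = 13301/30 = 443.37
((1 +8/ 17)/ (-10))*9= -1.32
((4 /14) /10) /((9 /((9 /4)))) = 1 /140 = 0.01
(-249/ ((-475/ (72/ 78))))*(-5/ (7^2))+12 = 723192/ 60515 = 11.95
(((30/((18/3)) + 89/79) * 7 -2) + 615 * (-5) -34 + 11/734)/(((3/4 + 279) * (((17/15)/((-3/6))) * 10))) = 10465105/21628778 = 0.48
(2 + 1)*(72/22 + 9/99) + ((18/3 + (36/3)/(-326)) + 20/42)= 622415/37653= 16.53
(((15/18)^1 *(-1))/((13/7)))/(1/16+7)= -280/4407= -0.06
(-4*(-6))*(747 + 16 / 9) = 53912 / 3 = 17970.67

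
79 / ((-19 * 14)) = -79 / 266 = -0.30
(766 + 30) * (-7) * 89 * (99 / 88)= -557896.50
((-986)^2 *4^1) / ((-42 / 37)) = -71942504 / 21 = -3425833.52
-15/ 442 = -0.03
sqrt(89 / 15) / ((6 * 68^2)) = sqrt(1335) / 416160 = 0.00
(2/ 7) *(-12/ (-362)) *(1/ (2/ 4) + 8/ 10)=24/ 905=0.03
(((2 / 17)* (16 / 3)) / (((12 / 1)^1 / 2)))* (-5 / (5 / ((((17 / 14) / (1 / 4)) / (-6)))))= 16 / 189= 0.08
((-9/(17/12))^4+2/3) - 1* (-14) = 411821612/250563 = 1643.59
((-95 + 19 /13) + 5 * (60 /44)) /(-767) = 12401 /109681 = 0.11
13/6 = 2.17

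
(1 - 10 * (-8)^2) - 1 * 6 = -645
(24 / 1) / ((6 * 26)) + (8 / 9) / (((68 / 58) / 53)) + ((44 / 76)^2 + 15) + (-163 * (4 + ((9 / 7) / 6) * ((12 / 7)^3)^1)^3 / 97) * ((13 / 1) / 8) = -291343328790231208994 / 964029223941742413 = -302.21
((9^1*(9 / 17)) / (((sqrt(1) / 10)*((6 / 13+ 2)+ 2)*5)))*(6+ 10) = 16848 / 493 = 34.17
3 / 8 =0.38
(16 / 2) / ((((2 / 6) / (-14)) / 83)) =-27888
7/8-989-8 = -7969/8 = -996.12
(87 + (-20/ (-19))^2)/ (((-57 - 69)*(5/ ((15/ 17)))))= -1871/ 15162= -0.12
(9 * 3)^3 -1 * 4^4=19427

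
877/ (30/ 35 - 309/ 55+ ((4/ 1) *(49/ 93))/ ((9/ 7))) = -282608865/ 1006001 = -280.92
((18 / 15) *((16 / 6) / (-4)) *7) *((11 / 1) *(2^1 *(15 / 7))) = -264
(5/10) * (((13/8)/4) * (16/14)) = 13/56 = 0.23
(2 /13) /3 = 2 /39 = 0.05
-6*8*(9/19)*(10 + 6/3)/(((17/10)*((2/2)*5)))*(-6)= 192.59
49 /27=1.81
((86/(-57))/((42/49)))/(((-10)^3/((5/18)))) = 301/615600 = 0.00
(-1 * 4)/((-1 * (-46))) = -2/23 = -0.09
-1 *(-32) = 32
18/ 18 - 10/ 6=-2/ 3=-0.67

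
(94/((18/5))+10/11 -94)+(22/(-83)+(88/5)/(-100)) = -67.42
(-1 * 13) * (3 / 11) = -39 / 11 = -3.55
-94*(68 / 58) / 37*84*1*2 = -536928 / 1073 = -500.40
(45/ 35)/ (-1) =-9/ 7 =-1.29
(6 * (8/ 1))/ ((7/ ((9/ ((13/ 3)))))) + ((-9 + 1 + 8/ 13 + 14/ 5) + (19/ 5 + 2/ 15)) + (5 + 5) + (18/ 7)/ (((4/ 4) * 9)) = 2507/ 105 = 23.88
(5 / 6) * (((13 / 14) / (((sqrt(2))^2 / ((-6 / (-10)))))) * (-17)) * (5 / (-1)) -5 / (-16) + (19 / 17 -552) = -1010715 / 1904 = -530.84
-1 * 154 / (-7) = 22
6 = 6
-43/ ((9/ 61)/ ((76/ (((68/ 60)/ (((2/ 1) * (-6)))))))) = 3986960/ 17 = 234527.06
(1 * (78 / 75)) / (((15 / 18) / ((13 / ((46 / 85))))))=17238 / 575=29.98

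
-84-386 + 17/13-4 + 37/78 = -36833/78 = -472.22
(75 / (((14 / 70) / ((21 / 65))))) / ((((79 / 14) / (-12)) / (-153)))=40483800 / 1027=39419.47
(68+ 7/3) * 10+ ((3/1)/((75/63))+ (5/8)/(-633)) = 29786969/42200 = 705.85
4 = 4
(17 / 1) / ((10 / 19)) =323 / 10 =32.30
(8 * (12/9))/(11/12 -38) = -0.29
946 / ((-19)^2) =946 / 361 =2.62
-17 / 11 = -1.55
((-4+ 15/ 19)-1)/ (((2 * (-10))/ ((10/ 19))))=40/ 361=0.11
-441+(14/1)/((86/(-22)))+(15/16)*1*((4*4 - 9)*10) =-130361/344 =-378.96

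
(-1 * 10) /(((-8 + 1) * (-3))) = -10 /21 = -0.48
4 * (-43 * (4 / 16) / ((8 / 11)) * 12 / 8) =-1419 / 16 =-88.69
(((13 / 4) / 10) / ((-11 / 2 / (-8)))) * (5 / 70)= 13 / 385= 0.03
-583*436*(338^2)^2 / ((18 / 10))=-16587916840763840 / 9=-1843101871195982.22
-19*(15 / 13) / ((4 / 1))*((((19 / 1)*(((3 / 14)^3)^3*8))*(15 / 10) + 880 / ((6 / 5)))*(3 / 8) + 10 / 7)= -3255444037881405 / 2148748865536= -1515.04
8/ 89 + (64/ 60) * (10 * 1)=2872/ 267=10.76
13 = 13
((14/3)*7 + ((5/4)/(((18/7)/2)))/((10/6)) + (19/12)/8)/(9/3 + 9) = 3211/1152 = 2.79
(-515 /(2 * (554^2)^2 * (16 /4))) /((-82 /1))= 515 /61793514772736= 0.00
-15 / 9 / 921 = -5 / 2763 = -0.00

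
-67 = -67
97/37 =2.62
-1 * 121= -121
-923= -923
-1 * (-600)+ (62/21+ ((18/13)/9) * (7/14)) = 164627/273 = 603.03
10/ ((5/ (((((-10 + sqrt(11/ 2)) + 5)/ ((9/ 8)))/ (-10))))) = 8/ 9 - 4 * sqrt(22)/ 45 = 0.47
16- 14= 2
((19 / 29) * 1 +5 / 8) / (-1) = -297 / 232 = -1.28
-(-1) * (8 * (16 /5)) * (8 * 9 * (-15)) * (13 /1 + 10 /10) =-387072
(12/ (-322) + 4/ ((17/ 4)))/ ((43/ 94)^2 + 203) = 21860264/ 4914439509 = 0.00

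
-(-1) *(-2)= -2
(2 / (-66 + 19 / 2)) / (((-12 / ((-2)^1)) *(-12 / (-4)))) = -2 / 1017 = -0.00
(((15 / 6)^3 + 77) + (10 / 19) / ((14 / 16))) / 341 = 99193 / 362824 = 0.27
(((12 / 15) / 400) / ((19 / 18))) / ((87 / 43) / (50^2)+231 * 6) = 1290 / 943635551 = 0.00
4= 4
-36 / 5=-7.20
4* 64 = 256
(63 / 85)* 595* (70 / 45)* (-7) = -4802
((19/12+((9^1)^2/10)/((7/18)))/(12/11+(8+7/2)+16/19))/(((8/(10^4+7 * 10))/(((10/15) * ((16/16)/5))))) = 280.02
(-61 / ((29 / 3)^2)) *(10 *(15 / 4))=-41175 / 1682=-24.48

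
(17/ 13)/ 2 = 17/ 26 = 0.65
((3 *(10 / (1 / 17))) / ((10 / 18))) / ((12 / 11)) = 1683 / 2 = 841.50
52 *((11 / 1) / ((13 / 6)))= 264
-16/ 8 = -2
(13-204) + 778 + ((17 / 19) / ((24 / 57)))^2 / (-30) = 1126751 / 1920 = 586.85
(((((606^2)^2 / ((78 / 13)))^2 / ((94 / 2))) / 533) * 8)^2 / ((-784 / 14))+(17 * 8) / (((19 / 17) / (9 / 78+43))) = -2041958785472578405803422232963864919667932 / 4392868207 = -464834975522082264418688100000000.00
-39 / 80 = -0.49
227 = 227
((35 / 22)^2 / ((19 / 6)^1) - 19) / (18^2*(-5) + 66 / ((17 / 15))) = 0.01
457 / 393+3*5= 6352 / 393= 16.16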